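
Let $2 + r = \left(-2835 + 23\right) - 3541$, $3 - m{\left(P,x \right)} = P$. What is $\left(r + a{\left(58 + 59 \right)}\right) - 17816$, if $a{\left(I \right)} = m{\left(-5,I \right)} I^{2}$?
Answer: $85341$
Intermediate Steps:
$m{\left(P,x \right)} = 3 - P$
$r = -6355$ ($r = -2 + \left(\left(-2835 + 23\right) - 3541\right) = -2 - 6353 = -6355$)
$a{\left(I \right)} = 8 I^{2}$ ($a{\left(I \right)} = \left(3 - -5\right) I^{2} = \left(3 + 5\right) I^{2} = 8 I^{2}$)
$\left(r + a{\left(58 + 59 \right)}\right) - 17816 = \left(-6355 + 8 \left(58 + 59\right)^{2}\right) - 17816 = \left(-6355 + 8 \cdot 117^{2}\right) - 17816 = \left(-6355 + 8 \cdot 13689\right) - 17816 = \left(-6355 + 109512\right) - 17816 = 103157 - 17816 = 85341$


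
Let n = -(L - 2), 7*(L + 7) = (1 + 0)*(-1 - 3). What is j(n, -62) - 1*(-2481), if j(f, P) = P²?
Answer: 6325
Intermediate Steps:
L = -53/7 (L = -7 + ((1 + 0)*(-1 - 3))/7 = -7 + (1*(-4))/7 = -7 + (⅐)*(-4) = -7 - 4/7 = -53/7 ≈ -7.5714)
n = 67/7 (n = -(-53/7 - 2) = -1*(-67/7) = 67/7 ≈ 9.5714)
j(n, -62) - 1*(-2481) = (-62)² - 1*(-2481) = 3844 + 2481 = 6325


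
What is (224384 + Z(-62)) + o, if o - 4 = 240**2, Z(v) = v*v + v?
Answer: 285770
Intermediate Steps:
Z(v) = v + v**2 (Z(v) = v**2 + v = v + v**2)
o = 57604 (o = 4 + 240**2 = 4 + 57600 = 57604)
(224384 + Z(-62)) + o = (224384 - 62*(1 - 62)) + 57604 = (224384 - 62*(-61)) + 57604 = (224384 + 3782) + 57604 = 228166 + 57604 = 285770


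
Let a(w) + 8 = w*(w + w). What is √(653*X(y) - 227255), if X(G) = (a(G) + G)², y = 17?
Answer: √224776302 ≈ 14993.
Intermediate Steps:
a(w) = -8 + 2*w² (a(w) = -8 + w*(w + w) = -8 + w*(2*w) = -8 + 2*w²)
X(G) = (-8 + G + 2*G²)² (X(G) = ((-8 + 2*G²) + G)² = (-8 + G + 2*G²)²)
√(653*X(y) - 227255) = √(653*(-8 + 17 + 2*17²)² - 227255) = √(653*(-8 + 17 + 2*289)² - 227255) = √(653*(-8 + 17 + 578)² - 227255) = √(653*587² - 227255) = √(653*344569 - 227255) = √(225003557 - 227255) = √224776302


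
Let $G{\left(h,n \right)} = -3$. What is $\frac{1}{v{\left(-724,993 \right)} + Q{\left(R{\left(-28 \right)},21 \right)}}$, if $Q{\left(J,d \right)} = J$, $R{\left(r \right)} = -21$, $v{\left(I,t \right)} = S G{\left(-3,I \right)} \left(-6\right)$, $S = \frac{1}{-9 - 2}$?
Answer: $- \frac{11}{249} \approx -0.044177$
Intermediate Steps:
$S = - \frac{1}{11}$ ($S = \frac{1}{-11} = - \frac{1}{11} \approx -0.090909$)
$v{\left(I,t \right)} = - \frac{18}{11}$ ($v{\left(I,t \right)} = \left(- \frac{1}{11}\right) \left(-3\right) \left(-6\right) = \frac{3}{11} \left(-6\right) = - \frac{18}{11}$)
$\frac{1}{v{\left(-724,993 \right)} + Q{\left(R{\left(-28 \right)},21 \right)}} = \frac{1}{- \frac{18}{11} - 21} = \frac{1}{- \frac{249}{11}} = - \frac{11}{249}$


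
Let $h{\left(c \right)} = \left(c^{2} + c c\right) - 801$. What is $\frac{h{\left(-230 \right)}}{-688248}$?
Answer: $- \frac{104999}{688248} \approx -0.15256$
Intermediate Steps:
$h{\left(c \right)} = -801 + 2 c^{2}$ ($h{\left(c \right)} = \left(c^{2} + c^{2}\right) - 801 = 2 c^{2} - 801 = -801 + 2 c^{2}$)
$\frac{h{\left(-230 \right)}}{-688248} = \frac{-801 + 2 \left(-230\right)^{2}}{-688248} = \left(-801 + 2 \cdot 52900\right) \left(- \frac{1}{688248}\right) = \left(-801 + 105800\right) \left(- \frac{1}{688248}\right) = 104999 \left(- \frac{1}{688248}\right) = - \frac{104999}{688248}$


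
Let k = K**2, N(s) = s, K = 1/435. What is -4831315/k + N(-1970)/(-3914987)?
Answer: -3579102964453071655/3914987 ≈ -9.1421e+11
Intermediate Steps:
K = 1/435 ≈ 0.0022989
k = 1/189225 (k = (1/435)**2 = 1/189225 ≈ 5.2847e-6)
-4831315/k + N(-1970)/(-3914987) = -4831315/1/189225 - 1970/(-3914987) = -4831315*189225 - 1970*(-1/3914987) = -914205580875 + 1970/3914987 = -3579102964453071655/3914987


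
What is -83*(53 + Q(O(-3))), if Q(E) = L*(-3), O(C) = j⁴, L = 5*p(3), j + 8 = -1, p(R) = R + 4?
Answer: 4316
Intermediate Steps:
p(R) = 4 + R
j = -9 (j = -8 - 1 = -9)
L = 35 (L = 5*(4 + 3) = 5*7 = 35)
O(C) = 6561 (O(C) = (-9)⁴ = 6561)
Q(E) = -105 (Q(E) = 35*(-3) = -105)
-83*(53 + Q(O(-3))) = -83*(53 - 105) = -83*(-52) = 4316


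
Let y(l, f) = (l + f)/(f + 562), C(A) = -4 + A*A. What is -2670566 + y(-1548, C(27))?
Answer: -3437019265/1287 ≈ -2.6706e+6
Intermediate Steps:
C(A) = -4 + A²
y(l, f) = (f + l)/(562 + f)
-2670566 + y(-1548, C(27)) = -2670566 + ((-4 + 27²) - 1548)/(562 + (-4 + 27²)) = -2670566 + ((-4 + 729) - 1548)/(562 + (-4 + 729)) = -2670566 + (725 - 1548)/(562 + 725) = -2670566 - 823/1287 = -3437019265/1287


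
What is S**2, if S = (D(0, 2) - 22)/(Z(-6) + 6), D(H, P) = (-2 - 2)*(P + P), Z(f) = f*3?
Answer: 361/36 ≈ 10.028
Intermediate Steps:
Z(f) = 3*f
D(H, P) = -8*P
S = 19/6 (S = (-8*2 - 22)/(3*(-6) + 6) = (-16 - 22)/(-18 + 6) = -38/(-12) = -38*(-1/12) = 19/6 ≈ 3.1667)
S**2 = (19/6)**2 = 361/36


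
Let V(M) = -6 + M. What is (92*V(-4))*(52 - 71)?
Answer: 17480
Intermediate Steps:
(92*V(-4))*(52 - 71) = (92*(-6 - 4))*(52 - 71) = (92*(-10))*(-19) = -920*(-19) = 17480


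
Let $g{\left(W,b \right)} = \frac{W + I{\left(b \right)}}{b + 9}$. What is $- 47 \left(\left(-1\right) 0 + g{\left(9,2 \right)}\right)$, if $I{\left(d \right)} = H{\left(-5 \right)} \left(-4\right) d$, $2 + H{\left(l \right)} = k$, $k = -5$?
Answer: $- \frac{3055}{11} \approx -277.73$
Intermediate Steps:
$H{\left(l \right)} = -7$ ($H{\left(l \right)} = -2 - 5 = -7$)
$I{\left(d \right)} = 28 d$ ($I{\left(d \right)} = \left(-7\right) \left(-4\right) d = 28 d$)
$g{\left(W,b \right)} = \frac{W + 28 b}{9 + b}$ ($g{\left(W,b \right)} = \frac{W + 28 b}{b + 9} = \frac{W + 28 b}{9 + b}$)
$- 47 \left(\left(-1\right) 0 + g{\left(9,2 \right)}\right) = - 47 \left(\left(-1\right) 0 + \frac{9 + 28 \cdot 2}{9 + 2}\right) = - 47 \left(0 + \frac{9 + 56}{11}\right) = - 47 \left(0 + \frac{1}{11} \cdot 65\right) = - 47 \left(0 + \frac{65}{11}\right) = \left(-47\right) \frac{65}{11} = - \frac{3055}{11}$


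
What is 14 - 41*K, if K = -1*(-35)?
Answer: -1421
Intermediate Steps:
K = 35
14 - 41*K = 14 - 41*35 = 14 - 1435 = -1421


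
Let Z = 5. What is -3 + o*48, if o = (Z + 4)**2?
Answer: 3885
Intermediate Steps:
o = 81 (o = (5 + 4)**2 = 9**2 = 81)
-3 + o*48 = -3 + 81*48 = -3 + 3888 = 3885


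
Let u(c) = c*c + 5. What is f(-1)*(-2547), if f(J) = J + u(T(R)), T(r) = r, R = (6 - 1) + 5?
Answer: -264888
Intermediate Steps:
R = 10 (R = 5 + 5 = 10)
u(c) = 5 + c**2 (u(c) = c**2 + 5 = 5 + c**2)
f(J) = 105 + J (f(J) = J + (5 + 10**2) = J + (5 + 100) = J + 105 = 105 + J)
f(-1)*(-2547) = (105 - 1)*(-2547) = 104*(-2547) = -264888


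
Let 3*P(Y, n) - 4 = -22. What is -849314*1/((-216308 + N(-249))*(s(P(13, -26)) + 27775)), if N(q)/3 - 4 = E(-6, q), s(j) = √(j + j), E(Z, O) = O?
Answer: 23589696350/167437960606391 - 1698628*I*√3/167437960606391 ≈ 0.00014089 - 1.7571e-8*I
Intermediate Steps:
P(Y, n) = -6 (P(Y, n) = 4/3 + (⅓)*(-22) = 4/3 - 22/3 = -6)
s(j) = √2*√j (s(j) = √(2*j) = √2*√j)
N(q) = 12 + 3*q
-849314*1/((-216308 + N(-249))*(s(P(13, -26)) + 27775)) = -849314*1/((-216308 + (12 + 3*(-249)))*(√2*√(-6) + 27775)) = -849314*1/((-216308 + (12 - 747))*(√2*(I*√6) + 27775)) = -849314*1/((-216308 - 735)*(2*I*√3 + 27775)) = -849314*(-1/(217043*(27775 + 2*I*√3))) = -849314/(-6028369325 - 434086*I*√3)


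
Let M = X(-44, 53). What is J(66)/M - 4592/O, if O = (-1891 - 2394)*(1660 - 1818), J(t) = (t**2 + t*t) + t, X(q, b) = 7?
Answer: 424495514/338515 ≈ 1254.0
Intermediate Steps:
J(t) = t + 2*t**2 (J(t) = (t**2 + t**2) + t = 2*t**2 + t = t + 2*t**2)
M = 7
O = 677030 (O = -4285*(-158) = 677030)
J(66)/M - 4592/O = (66*(1 + 2*66))/7 - 4592/677030 = (66*(1 + 132))*(1/7) - 4592*1/677030 = (66*133)*(1/7) - 2296/338515 = 8778*(1/7) - 2296/338515 = 1254 - 2296/338515 = 424495514/338515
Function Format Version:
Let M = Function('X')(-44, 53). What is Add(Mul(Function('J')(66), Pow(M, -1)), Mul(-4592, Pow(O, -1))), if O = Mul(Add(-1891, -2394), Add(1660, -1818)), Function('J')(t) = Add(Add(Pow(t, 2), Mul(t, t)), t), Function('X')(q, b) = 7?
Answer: Rational(424495514, 338515) ≈ 1254.0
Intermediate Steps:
Function('J')(t) = Add(t, Mul(2, Pow(t, 2))) (Function('J')(t) = Add(Add(Pow(t, 2), Pow(t, 2)), t) = Add(Mul(2, Pow(t, 2)), t) = Add(t, Mul(2, Pow(t, 2))))
M = 7
O = 677030 (O = Mul(-4285, -158) = 677030)
Add(Mul(Function('J')(66), Pow(M, -1)), Mul(-4592, Pow(O, -1))) = Add(Mul(Mul(66, Add(1, Mul(2, 66))), Pow(7, -1)), Mul(-4592, Pow(677030, -1))) = Add(Mul(Mul(66, Add(1, 132)), Rational(1, 7)), Mul(-4592, Rational(1, 677030))) = Add(Mul(Mul(66, 133), Rational(1, 7)), Rational(-2296, 338515)) = Add(Mul(8778, Rational(1, 7)), Rational(-2296, 338515)) = Add(1254, Rational(-2296, 338515)) = Rational(424495514, 338515)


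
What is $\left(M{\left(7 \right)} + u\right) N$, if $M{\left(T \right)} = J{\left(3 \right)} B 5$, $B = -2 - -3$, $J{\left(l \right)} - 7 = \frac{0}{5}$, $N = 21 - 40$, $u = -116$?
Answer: $1539$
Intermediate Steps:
$N = -19$ ($N = 21 - 40 = -19$)
$J{\left(l \right)} = 7$ ($J{\left(l \right)} = 7 + \frac{0}{5} = 7 + 0 \cdot \frac{1}{5} = 7 + 0 = 7$)
$B = 1$ ($B = -2 + 3 = 1$)
$M{\left(T \right)} = 35$ ($M{\left(T \right)} = 7 \cdot 1 \cdot 5 = 7 \cdot 5 = 35$)
$\left(M{\left(7 \right)} + u\right) N = \left(35 - 116\right) \left(-19\right) = \left(-81\right) \left(-19\right) = 1539$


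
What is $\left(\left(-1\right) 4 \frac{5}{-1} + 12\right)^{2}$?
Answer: $1024$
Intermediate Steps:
$\left(\left(-1\right) 4 \frac{5}{-1} + 12\right)^{2} = \left(- 4 \cdot 5 \left(-1\right) + 12\right)^{2} = \left(\left(-4\right) \left(-5\right) + 12\right)^{2} = \left(20 + 12\right)^{2} = 32^{2} = 1024$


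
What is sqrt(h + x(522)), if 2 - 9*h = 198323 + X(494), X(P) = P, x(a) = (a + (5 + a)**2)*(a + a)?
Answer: sqrt(2614247581)/3 ≈ 17043.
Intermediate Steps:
x(a) = 2*a*(a + (5 + a)**2) (x(a) = (a + (5 + a)**2)*(2*a) = 2*a*(a + (5 + a)**2))
h = -198815/9 (h = 2/9 - (198323 + 494)/9 = 2/9 - 1/9*198817 = 2/9 - 198817/9 = -198815/9 ≈ -22091.)
sqrt(h + x(522)) = sqrt(-198815/9 + 2*522*(522 + (5 + 522)**2)) = sqrt(-198815/9 + 2*522*(522 + 527**2)) = sqrt(-198815/9 + 2*522*(522 + 277729)) = sqrt(-198815/9 + 2*522*278251) = sqrt(-198815/9 + 290494044) = sqrt(2614247581/9) = sqrt(2614247581)/3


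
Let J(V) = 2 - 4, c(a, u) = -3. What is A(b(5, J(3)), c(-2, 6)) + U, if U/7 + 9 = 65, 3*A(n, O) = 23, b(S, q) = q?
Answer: 1199/3 ≈ 399.67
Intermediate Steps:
J(V) = -2
A(n, O) = 23/3 (A(n, O) = (1/3)*23 = 23/3)
U = 392 (U = -63 + 7*65 = -63 + 455 = 392)
A(b(5, J(3)), c(-2, 6)) + U = 23/3 + 392 = 1199/3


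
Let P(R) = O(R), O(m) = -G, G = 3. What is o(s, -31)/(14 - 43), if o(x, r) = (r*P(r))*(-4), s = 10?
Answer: 372/29 ≈ 12.828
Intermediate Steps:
O(m) = -3 (O(m) = -1*3 = -3)
P(R) = -3
o(x, r) = 12*r (o(x, r) = (r*(-3))*(-4) = -3*r*(-4) = 12*r)
o(s, -31)/(14 - 43) = (12*(-31))/(14 - 43) = -372/(-29) = -1/29*(-372) = 372/29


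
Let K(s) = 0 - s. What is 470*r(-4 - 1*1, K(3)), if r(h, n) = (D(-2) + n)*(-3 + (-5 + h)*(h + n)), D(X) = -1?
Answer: -144760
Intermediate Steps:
K(s) = -s
r(h, n) = (-1 + n)*(-3 + (-5 + h)*(h + n))
470*r(-4 - 1*1, K(3)) = 470*(3 - (-4 - 1*1)² - 5*(-1*3)² + 2*(-1*3) + 5*(-4 - 1*1) + (-4 - 1*1)*(-1*3)² + (-1*3)*(-4 - 1*1)² - 6*(-4 - 1*1)*(-1*3)) = 470*(3 - (-4 - 1)² - 5*(-3)² + 2*(-3) + 5*(-4 - 1) + (-4 - 1)*(-3)² - 3*(-4 - 1)² - 6*(-4 - 1)*(-3)) = 470*(3 - 1*(-5)² - 5*9 - 6 + 5*(-5) - 5*9 - 3*(-5)² - 6*(-5)*(-3)) = 470*(3 - 1*25 - 45 - 6 - 25 - 45 - 3*25 - 90) = 470*(3 - 25 - 45 - 6 - 25 - 45 - 75 - 90) = 470*(-308) = -144760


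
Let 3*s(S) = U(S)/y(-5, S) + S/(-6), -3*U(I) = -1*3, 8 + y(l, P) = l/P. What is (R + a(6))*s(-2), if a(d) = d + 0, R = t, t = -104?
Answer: -490/99 ≈ -4.9495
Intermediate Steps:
y(l, P) = -8 + l/P
R = -104
a(d) = d
U(I) = 1 (U(I) = -(-1)*3/3 = -1/3*(-3) = 1)
s(S) = -S/18 + 1/(3*(-8 - 5/S)) (s(S) = (1/(-8 - 5/S) + S/(-6))/3 = (1/(-8 - 5/S) + S*(-1/6))/3 = (1/(-8 - 5/S) - S/6)/3 = -S/18 + 1/(3*(-8 - 5/S)))
(R + a(6))*s(-2) = (-104 + 6)*((1/18)*(-2)*(-11 - 8*(-2))/(5 + 8*(-2))) = -49*(-2)*(-11 + 16)/(9*(5 - 16)) = -49*(-2)*5/(9*(-11)) = -49*(-2)*(-1)*5/(9*11) = -98*5/99 = -490/99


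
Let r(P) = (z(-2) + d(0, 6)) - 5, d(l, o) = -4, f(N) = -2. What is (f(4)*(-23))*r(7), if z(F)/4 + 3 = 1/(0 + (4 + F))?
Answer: -874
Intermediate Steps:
z(F) = -12 + 4/(4 + F) (z(F) = -12 + 4/(0 + (4 + F)) = -12 + 4/(4 + F))
r(P) = -19 (r(P) = (4*(-11 - 3*(-2))/(4 - 2) - 4) - 5 = (4*(-11 + 6)/2 - 4) - 5 = (4*(½)*(-5) - 4) - 5 = (-10 - 4) - 5 = -14 - 5 = -19)
(f(4)*(-23))*r(7) = -2*(-23)*(-19) = 46*(-19) = -874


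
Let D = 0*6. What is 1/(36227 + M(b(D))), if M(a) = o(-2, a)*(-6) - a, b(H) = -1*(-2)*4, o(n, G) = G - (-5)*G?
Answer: 1/35931 ≈ 2.7831e-5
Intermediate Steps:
o(n, G) = 6*G (o(n, G) = G + 5*G = 6*G)
D = 0
b(H) = 8 (b(H) = 2*4 = 8)
M(a) = -37*a (M(a) = (6*a)*(-6) - a = -36*a - a = -37*a)
1/(36227 + M(b(D))) = 1/(36227 - 37*8) = 1/(36227 - 296) = 1/35931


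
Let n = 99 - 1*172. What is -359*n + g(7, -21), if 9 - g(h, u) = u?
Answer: 26237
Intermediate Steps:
g(h, u) = 9 - u
n = -73 (n = 99 - 172 = -73)
-359*n + g(7, -21) = -359*(-73) + (9 - 1*(-21)) = 26207 + (9 + 21) = 26207 + 30 = 26237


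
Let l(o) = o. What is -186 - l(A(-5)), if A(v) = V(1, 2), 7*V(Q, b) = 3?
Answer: -1305/7 ≈ -186.43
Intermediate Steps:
V(Q, b) = 3/7 (V(Q, b) = (⅐)*3 = 3/7)
A(v) = 3/7
-186 - l(A(-5)) = -186 - 1*3/7 = -186 - 3/7 = -1305/7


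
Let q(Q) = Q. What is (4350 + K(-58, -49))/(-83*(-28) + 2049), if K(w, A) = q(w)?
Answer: 4292/4373 ≈ 0.98148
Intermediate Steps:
K(w, A) = w
(4350 + K(-58, -49))/(-83*(-28) + 2049) = (4350 - 58)/(-83*(-28) + 2049) = 4292/(2324 + 2049) = 4292/4373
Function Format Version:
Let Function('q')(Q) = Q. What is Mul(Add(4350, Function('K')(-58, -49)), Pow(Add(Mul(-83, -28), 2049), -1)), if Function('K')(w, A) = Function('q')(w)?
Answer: Rational(4292, 4373) ≈ 0.98148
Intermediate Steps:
Function('K')(w, A) = w
Mul(Add(4350, Function('K')(-58, -49)), Pow(Add(Mul(-83, -28), 2049), -1)) = Mul(Add(4350, -58), Pow(Add(Mul(-83, -28), 2049), -1)) = Mul(4292, Pow(Add(2324, 2049), -1)) = Mul(4292, Pow(4373, -1)) = Mul(4292, Rational(1, 4373)) = Rational(4292, 4373)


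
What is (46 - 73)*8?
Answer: -216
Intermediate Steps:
(46 - 73)*8 = -27*8 = -216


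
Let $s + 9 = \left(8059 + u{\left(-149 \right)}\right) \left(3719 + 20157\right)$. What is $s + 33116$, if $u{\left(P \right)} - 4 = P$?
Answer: $188987771$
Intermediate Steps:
$u{\left(P \right)} = 4 + P$
$s = 188954655$ ($s = -9 + \left(8059 + \left(4 - 149\right)\right) \left(3719 + 20157\right) = -9 + \left(8059 - 145\right) 23876 = -9 + 7914 \cdot 23876 = -9 + 188954664 = 188954655$)
$s + 33116 = 188954655 + 33116 = 188987771$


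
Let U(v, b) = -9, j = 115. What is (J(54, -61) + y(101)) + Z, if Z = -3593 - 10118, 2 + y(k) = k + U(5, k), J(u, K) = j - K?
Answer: -13445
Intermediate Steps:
J(u, K) = 115 - K
y(k) = -11 + k (y(k) = -2 + (k - 9) = -2 + (-9 + k) = -11 + k)
Z = -13711
(J(54, -61) + y(101)) + Z = ((115 - 1*(-61)) + (-11 + 101)) - 13711 = ((115 + 61) + 90) - 13711 = (176 + 90) - 13711 = 266 - 13711 = -13445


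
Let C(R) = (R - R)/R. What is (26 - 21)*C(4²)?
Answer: 0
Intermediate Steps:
C(R) = 0 (C(R) = 0/R = 0)
(26 - 21)*C(4²) = (26 - 21)*0 = 5*0 = 0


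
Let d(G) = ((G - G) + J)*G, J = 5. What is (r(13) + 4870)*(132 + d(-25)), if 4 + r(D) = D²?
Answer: 35245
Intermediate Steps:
r(D) = -4 + D²
d(G) = 5*G (d(G) = ((G - G) + 5)*G = (0 + 5)*G = 5*G)
(r(13) + 4870)*(132 + d(-25)) = ((-4 + 13²) + 4870)*(132 + 5*(-25)) = ((-4 + 169) + 4870)*(132 - 125) = (165 + 4870)*7 = 5035*7 = 35245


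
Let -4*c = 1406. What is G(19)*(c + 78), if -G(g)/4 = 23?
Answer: 25162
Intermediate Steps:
c = -703/2 (c = -1/4*1406 = -703/2 ≈ -351.50)
G(g) = -92 (G(g) = -4*23 = -92)
G(19)*(c + 78) = -92*(-703/2 + 78) = -92*(-547/2) = 25162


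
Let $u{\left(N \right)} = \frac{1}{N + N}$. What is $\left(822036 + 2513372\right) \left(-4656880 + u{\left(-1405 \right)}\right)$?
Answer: $- \frac{21823295705558904}{1405} \approx -1.5533 \cdot 10^{13}$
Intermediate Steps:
$u{\left(N \right)} = \frac{1}{2 N}$
$\left(822036 + 2513372\right) \left(-4656880 + u{\left(-1405 \right)}\right) = \left(822036 + 2513372\right) \left(-4656880 + \frac{1}{2 \left(-1405\right)}\right) = 3335408 \left(-4656880 + \frac{1}{2} \left(- \frac{1}{1405}\right)\right) = 3335408 \left(-4656880 - \frac{1}{2810}\right) = 3335408 \left(- \frac{13085832801}{2810}\right) = - \frac{21823295705558904}{1405}$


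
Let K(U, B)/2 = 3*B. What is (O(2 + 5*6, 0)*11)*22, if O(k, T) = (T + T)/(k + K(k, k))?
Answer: 0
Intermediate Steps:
K(U, B) = 6*B (K(U, B) = 2*(3*B) = 6*B)
O(k, T) = 2*T/(7*k) (O(k, T) = (T + T)/(k + 6*k) = (2*T)/((7*k)) = (2*T)*(1/(7*k)) = 2*T/(7*k))
(O(2 + 5*6, 0)*11)*22 = (((2/7)*0/(2 + 5*6))*11)*22 = (((2/7)*0/(2 + 30))*11)*22 = (((2/7)*0/32)*11)*22 = (((2/7)*0*(1/32))*11)*22 = (0*11)*22 = 0*22 = 0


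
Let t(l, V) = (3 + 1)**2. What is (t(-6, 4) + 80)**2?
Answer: 9216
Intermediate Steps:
t(l, V) = 16 (t(l, V) = 4**2 = 16)
(t(-6, 4) + 80)**2 = (16 + 80)**2 = 96**2 = 9216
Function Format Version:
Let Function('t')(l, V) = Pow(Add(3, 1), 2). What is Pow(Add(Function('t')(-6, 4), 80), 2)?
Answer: 9216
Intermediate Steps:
Function('t')(l, V) = 16 (Function('t')(l, V) = Pow(4, 2) = 16)
Pow(Add(Function('t')(-6, 4), 80), 2) = Pow(Add(16, 80), 2) = Pow(96, 2) = 9216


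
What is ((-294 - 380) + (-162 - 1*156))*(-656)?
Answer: 650752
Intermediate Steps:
((-294 - 380) + (-162 - 1*156))*(-656) = (-674 + (-162 - 156))*(-656) = (-674 - 318)*(-656) = -992*(-656) = 650752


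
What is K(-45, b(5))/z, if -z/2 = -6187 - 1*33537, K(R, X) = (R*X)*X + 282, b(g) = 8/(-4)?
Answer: 51/39724 ≈ 0.0012839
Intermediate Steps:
b(g) = -2 (b(g) = 8*(-¼) = -2)
K(R, X) = 282 + R*X² (K(R, X) = R*X² + 282 = 282 + R*X²)
z = 79448 (z = -2*(-6187 - 1*33537) = -2*(-6187 - 33537) = -2*(-39724) = 79448)
K(-45, b(5))/z = (282 - 45*(-2)²)/79448 = (282 - 45*4)*(1/79448) = (282 - 180)*(1/79448) = 102*(1/79448) = 51/39724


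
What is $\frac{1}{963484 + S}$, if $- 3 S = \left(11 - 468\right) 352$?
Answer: $\frac{3}{3051316} \approx 9.8318 \cdot 10^{-7}$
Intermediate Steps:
$S = \frac{160864}{3}$ ($S = - \frac{\left(11 - 468\right) 352}{3} = - \frac{\left(-457\right) 352}{3} = \left(- \frac{1}{3}\right) \left(-160864\right) = \frac{160864}{3} \approx 53621.0$)
$\frac{1}{963484 + S} = \frac{1}{963484 + \frac{160864}{3}} = \frac{1}{\frac{3051316}{3}} = \frac{3}{3051316}$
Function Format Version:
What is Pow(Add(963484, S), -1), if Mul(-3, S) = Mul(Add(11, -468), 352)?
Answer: Rational(3, 3051316) ≈ 9.8318e-7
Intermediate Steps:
S = Rational(160864, 3) (S = Mul(Rational(-1, 3), Mul(Add(11, -468), 352)) = Mul(Rational(-1, 3), Mul(-457, 352)) = Mul(Rational(-1, 3), -160864) = Rational(160864, 3) ≈ 53621.)
Pow(Add(963484, S), -1) = Pow(Add(963484, Rational(160864, 3)), -1) = Pow(Rational(3051316, 3), -1) = Rational(3, 3051316)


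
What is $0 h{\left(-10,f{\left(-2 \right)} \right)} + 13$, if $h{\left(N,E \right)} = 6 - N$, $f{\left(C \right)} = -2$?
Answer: $13$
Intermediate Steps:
$0 h{\left(-10,f{\left(-2 \right)} \right)} + 13 = 0 \left(6 - -10\right) + 13 = 0 \left(6 + 10\right) + 13 = 0 \cdot 16 + 13 = 0 + 13 = 13$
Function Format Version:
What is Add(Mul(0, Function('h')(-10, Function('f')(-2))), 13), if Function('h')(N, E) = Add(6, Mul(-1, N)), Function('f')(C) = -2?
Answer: 13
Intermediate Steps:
Add(Mul(0, Function('h')(-10, Function('f')(-2))), 13) = Add(Mul(0, Add(6, Mul(-1, -10))), 13) = Add(Mul(0, Add(6, 10)), 13) = Add(Mul(0, 16), 13) = Add(0, 13) = 13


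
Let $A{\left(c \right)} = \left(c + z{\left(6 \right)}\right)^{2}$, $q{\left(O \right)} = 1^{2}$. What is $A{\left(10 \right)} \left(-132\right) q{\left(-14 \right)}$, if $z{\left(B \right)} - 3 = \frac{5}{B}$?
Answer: $- \frac{75779}{3} \approx -25260.0$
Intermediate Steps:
$q{\left(O \right)} = 1$
$z{\left(B \right)} = 3 + \frac{5}{B}$
$A{\left(c \right)} = \left(\frac{23}{6} + c\right)^{2}$ ($A{\left(c \right)} = \left(c + \left(3 + \frac{5}{6}\right)\right)^{2} = \left(c + \frac{23}{6}\right)^{2} = \left(\frac{23}{6} + c\right)^{2}$)
$A{\left(10 \right)} \left(-132\right) q{\left(-14 \right)} = \frac{\left(23 + 6 \cdot 10\right)^{2}}{36} \left(-132\right) 1 = \frac{\left(23 + 60\right)^{2}}{36} \left(-132\right) 1 = \frac{83^{2}}{36} \left(-132\right) 1 = \frac{1}{36} \cdot 6889 \left(-132\right) 1 = \frac{6889}{36} \left(-132\right) 1 = \left(- \frac{75779}{3}\right) 1 = - \frac{75779}{3}$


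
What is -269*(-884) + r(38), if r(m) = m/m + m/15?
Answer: 3566993/15 ≈ 2.3780e+5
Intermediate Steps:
r(m) = 1 + m/15 (r(m) = 1 + m*(1/15) = 1 + m/15)
-269*(-884) + r(38) = -269*(-884) + (1 + (1/15)*38) = 237796 + (1 + 38/15) = 237796 + 53/15 = 3566993/15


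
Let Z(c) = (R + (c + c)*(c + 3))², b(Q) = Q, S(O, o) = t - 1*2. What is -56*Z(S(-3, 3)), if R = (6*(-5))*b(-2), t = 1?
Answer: -175616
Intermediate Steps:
S(O, o) = -1 (S(O, o) = 1 - 1*2 = 1 - 2 = -1)
R = 60 (R = (6*(-5))*(-2) = -30*(-2) = 60)
Z(c) = (60 + 2*c*(3 + c))² (Z(c) = (60 + (c + c)*(c + 3))² = (60 + (2*c)*(3 + c))² = (60 + 2*c*(3 + c))²)
-56*Z(S(-3, 3)) = -224*(30 + (-1)² + 3*(-1))² = -224*(30 + 1 - 3)² = -224*28² = -224*784 = -56*3136 = -175616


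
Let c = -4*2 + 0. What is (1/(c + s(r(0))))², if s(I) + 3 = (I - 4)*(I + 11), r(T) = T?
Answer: 1/3025 ≈ 0.00033058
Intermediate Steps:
s(I) = -3 + (-4 + I)*(11 + I) (s(I) = -3 + (I - 4)*(I + 11) = -3 + (-4 + I)*(11 + I))
c = -8 (c = -8 + 0 = -8)
(1/(c + s(r(0))))² = (1/(-8 + (-47 + 0² + 7*0)))² = (1/(-8 + (-47 + 0 + 0)))² = (1/(-8 - 47))² = (1/(-55))² = (-1/55)² = 1/3025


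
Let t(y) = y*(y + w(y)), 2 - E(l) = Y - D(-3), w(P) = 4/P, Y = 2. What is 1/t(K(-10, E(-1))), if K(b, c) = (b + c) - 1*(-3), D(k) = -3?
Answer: 1/104 ≈ 0.0096154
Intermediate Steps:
E(l) = -3 (E(l) = 2 - (2 - 1*(-3)) = 2 - (2 + 3) = 2 - 1*5 = 2 - 5 = -3)
K(b, c) = 3 + b + c (K(b, c) = (b + c) + 3 = 3 + b + c)
t(y) = y*(y + 4/y)
1/t(K(-10, E(-1))) = 1/(4 + (3 - 10 - 3)**2) = 1/(4 + (-10)**2) = 1/(4 + 100) = 1/104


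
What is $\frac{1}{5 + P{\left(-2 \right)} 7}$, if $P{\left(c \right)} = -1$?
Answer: $- \frac{1}{2} \approx -0.5$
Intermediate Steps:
$\frac{1}{5 + P{\left(-2 \right)} 7} = \frac{1}{5 - 7} = \frac{1}{-2} = - \frac{1}{2}$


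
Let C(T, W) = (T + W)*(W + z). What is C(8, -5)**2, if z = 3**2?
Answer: 144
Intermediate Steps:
z = 9
C(T, W) = (9 + W)*(T + W) (C(T, W) = (T + W)*(W + 9) = (T + W)*(9 + W) = (9 + W)*(T + W))
C(8, -5)**2 = ((-5)**2 + 9*8 + 9*(-5) + 8*(-5))**2 = (25 + 72 - 45 - 40)**2 = 12**2 = 144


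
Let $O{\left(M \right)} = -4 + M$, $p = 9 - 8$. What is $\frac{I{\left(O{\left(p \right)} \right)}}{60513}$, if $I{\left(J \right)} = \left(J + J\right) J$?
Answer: $\frac{6}{20171} \approx 0.00029746$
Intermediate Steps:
$p = 1$
$I{\left(J \right)} = 2 J^{2}$ ($I{\left(J \right)} = 2 J J = 2 J^{2}$)
$\frac{I{\left(O{\left(p \right)} \right)}}{60513} = \frac{2 \left(-4 + 1\right)^{2}}{60513} = 2 \left(-3\right)^{2} \cdot \frac{1}{60513} = 2 \cdot 9 \cdot \frac{1}{60513} = 18 \cdot \frac{1}{60513} = \frac{6}{20171}$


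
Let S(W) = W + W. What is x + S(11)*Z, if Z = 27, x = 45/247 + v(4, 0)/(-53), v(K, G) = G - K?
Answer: 7779427/13091 ≈ 594.26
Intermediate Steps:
S(W) = 2*W
x = 3373/13091 (x = 45/247 + (0 - 1*4)/(-53) = 45*(1/247) + (0 - 4)*(-1/53) = 45/247 - 4*(-1/53) = 45/247 + 4/53 = 3373/13091 ≈ 0.25766)
x + S(11)*Z = 3373/13091 + (2*11)*27 = 3373/13091 + 22*27 = 3373/13091 + 594 = 7779427/13091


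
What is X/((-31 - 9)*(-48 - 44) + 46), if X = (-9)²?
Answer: 1/46 ≈ 0.021739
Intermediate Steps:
X = 81
X/((-31 - 9)*(-48 - 44) + 46) = 81/((-31 - 9)*(-48 - 44) + 46) = 81/(-40*(-92) + 46) = 81/(3680 + 46) = 81/3726 = 81*(1/3726) = 1/46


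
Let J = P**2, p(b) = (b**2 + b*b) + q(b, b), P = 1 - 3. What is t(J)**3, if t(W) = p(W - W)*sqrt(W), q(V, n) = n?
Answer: 0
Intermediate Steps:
P = -2
p(b) = b + 2*b**2 (p(b) = (b**2 + b*b) + b = (b**2 + b**2) + b = 2*b**2 + b = b + 2*b**2)
J = 4 (J = (-2)**2 = 4)
t(W) = 0 (t(W) = ((W - W)*(1 + 2*(W - W)))*sqrt(W) = (0*(1 + 2*0))*sqrt(W) = (0*(1 + 0))*sqrt(W) = (0*1)*sqrt(W) = 0*sqrt(W) = 0)
t(J)**3 = 0**3 = 0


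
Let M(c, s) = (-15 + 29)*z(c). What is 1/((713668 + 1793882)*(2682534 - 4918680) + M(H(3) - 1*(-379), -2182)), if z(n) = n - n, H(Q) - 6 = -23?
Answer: -1/5607247902300 ≈ -1.7834e-13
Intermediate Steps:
H(Q) = -17 (H(Q) = 6 - 23 = -17)
z(n) = 0
M(c, s) = 0 (M(c, s) = (-15 + 29)*0 = 14*0 = 0)
1/((713668 + 1793882)*(2682534 - 4918680) + M(H(3) - 1*(-379), -2182)) = 1/((713668 + 1793882)*(2682534 - 4918680) + 0) = 1/(2507550*(-2236146) + 0) = 1/(-5607247902300 + 0) = 1/(-5607247902300) = -1/5607247902300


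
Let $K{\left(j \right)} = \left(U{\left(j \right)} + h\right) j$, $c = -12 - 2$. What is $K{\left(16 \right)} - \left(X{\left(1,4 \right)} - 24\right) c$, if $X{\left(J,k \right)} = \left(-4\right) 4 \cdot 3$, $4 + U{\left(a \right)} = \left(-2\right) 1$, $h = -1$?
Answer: $-1120$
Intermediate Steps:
$U{\left(a \right)} = -6$ ($U{\left(a \right)} = -4 - 2 = -6$)
$c = -14$
$X{\left(J,k \right)} = -48$ ($X{\left(J,k \right)} = \left(-16\right) 3 = -48$)
$K{\left(j \right)} = - 7 j$ ($K{\left(j \right)} = \left(-6 - 1\right) j = - 7 j$)
$K{\left(16 \right)} - \left(X{\left(1,4 \right)} - 24\right) c = \left(-7\right) 16 - \left(-48 - 24\right) \left(-14\right) = -112 - \left(-72\right) \left(-14\right) = -112 - 1008 = -1120$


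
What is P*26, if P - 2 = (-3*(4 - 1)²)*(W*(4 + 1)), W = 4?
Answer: -13988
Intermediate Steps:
P = -538 (P = 2 + (-3*(4 - 1)²)*(4*(4 + 1)) = 2 + (-3*3²)*(4*5) = 2 - 3*9*20 = 2 - 27*20 = 2 - 540 = -538)
P*26 = -538*26 = -13988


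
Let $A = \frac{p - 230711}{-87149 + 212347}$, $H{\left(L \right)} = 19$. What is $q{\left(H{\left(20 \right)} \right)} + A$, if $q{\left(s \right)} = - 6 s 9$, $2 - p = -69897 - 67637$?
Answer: $- \frac{128546323}{125198} \approx -1026.7$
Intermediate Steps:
$p = 137536$ ($p = 2 - \left(-69897 - 67637\right) = 2 - -137534 = 2 + 137534 = 137536$)
$A = - \frac{93175}{125198}$ ($A = \frac{137536 - 230711}{-87149 + 212347} = - \frac{93175}{125198} \approx -0.74422$)
$q{\left(s \right)} = - 54 s$
$q{\left(H{\left(20 \right)} \right)} + A = \left(-54\right) 19 - \frac{93175}{125198} = -1026 - \frac{93175}{125198} = - \frac{128546323}{125198}$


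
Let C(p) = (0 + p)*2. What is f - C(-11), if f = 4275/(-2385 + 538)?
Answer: 36359/1847 ≈ 19.685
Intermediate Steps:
f = -4275/1847 (f = 4275/(-1847) = 4275*(-1/1847) = -4275/1847 ≈ -2.3146)
C(p) = 2*p (C(p) = p*2 = 2*p)
f - C(-11) = -4275/1847 - 2*(-11) = -4275/1847 - 1*(-22) = -4275/1847 + 22 = 36359/1847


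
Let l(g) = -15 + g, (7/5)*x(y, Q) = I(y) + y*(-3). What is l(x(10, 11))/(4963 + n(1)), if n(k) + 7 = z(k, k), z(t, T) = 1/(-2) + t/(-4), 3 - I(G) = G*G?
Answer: -2960/138747 ≈ -0.021334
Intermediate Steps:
I(G) = 3 - G**2 (I(G) = 3 - G*G = 3 - G**2)
x(y, Q) = 15/7 - 15*y/7 - 5*y**2/7 (x(y, Q) = 5*((3 - y**2) + y*(-3))/7 = 5*((3 - y**2) - 3*y)/7 = 5*(3 - y**2 - 3*y)/7 = 15/7 - 15*y/7 - 5*y**2/7)
z(t, T) = -1/2 - t/4 (z(t, T) = 1*(-1/2) + t*(-1/4) = -1/2 - t/4)
n(k) = -15/2 - k/4 (n(k) = -7 + (-1/2 - k/4) = -15/2 - k/4)
l(x(10, 11))/(4963 + n(1)) = (-15 + (15/7 - 15/7*10 - 5/7*10**2))/(4963 + (-15/2 - 1/4*1)) = (-15 + (15/7 - 150/7 - 5/7*100))/(4963 + (-15/2 - 1/4)) = (-15 + (15/7 - 150/7 - 500/7))/(4963 - 31/4) = (-15 - 635/7)/(19821/4) = -740/7*4/19821 = -2960/138747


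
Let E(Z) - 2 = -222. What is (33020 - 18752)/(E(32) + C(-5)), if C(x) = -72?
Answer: -3567/73 ≈ -48.863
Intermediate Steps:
E(Z) = -220 (E(Z) = 2 - 222 = -220)
(33020 - 18752)/(E(32) + C(-5)) = (33020 - 18752)/(-220 - 72) = 14268/(-292) = 14268*(-1/292) = -3567/73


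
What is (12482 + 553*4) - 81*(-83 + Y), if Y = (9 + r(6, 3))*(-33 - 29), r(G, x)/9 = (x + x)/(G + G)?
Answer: 89214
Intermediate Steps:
r(G, x) = 9*x/G (r(G, x) = 9*((x + x)/(G + G)) = 9*((2*x)/((2*G))) = 9*((2*x)*(1/(2*G))) = 9*(x/G) = 9*x/G)
Y = -837 (Y = (9 + 9*3/6)*(-33 - 29) = (9 + 9*3*(1/6))*(-62) = (9 + 9/2)*(-62) = (27/2)*(-62) = -837)
(12482 + 553*4) - 81*(-83 + Y) = (12482 + 553*4) - 81*(-83 - 837) = (12482 + 2212) - 81*(-920) = 14694 + 74520 = 89214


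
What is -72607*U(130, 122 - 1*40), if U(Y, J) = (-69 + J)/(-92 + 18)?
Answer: 943891/74 ≈ 12755.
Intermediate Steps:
U(Y, J) = 69/74 - J/74 (U(Y, J) = (-69 + J)/(-74) = (-69 + J)*(-1/74) = 69/74 - J/74)
-72607*U(130, 122 - 1*40) = -(5009883/74 - 72607*(122 - 1*40)/74) = -(5009883/74 - 72607*(122 - 40)/74) = -72607/(1/(69/74 - 1/74*82)) = -72607/(1/(69/74 - 41/37)) = -72607/(1/(-13/74)) = -72607/(-74/13) = -72607*(-13/74) = 943891/74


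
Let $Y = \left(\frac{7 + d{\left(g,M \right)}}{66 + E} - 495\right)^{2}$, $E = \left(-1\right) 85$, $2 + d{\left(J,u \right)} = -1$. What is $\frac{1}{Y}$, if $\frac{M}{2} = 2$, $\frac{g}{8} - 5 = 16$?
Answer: $\frac{361}{88529281} \approx 4.0777 \cdot 10^{-6}$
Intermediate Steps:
$g = 168$ ($g = 40 + 8 \cdot 16 = 40 + 128 = 168$)
$M = 4$ ($M = 2 \cdot 2 = 4$)
$d{\left(J,u \right)} = -3$ ($d{\left(J,u \right)} = -2 - 1 = -3$)
$E = -85$
$Y = \frac{88529281}{361}$ ($Y = \left(\frac{7 - 3}{66 - 85} - 495\right)^{2} = \left(\frac{4}{-19} - 495\right)^{2} = \left(4 \left(- \frac{1}{19}\right) - 495\right)^{2} = \left(- \frac{4}{19} - 495\right)^{2} = \left(- \frac{9409}{19}\right)^{2} = \frac{88529281}{361} \approx 2.4523 \cdot 10^{5}$)
$\frac{1}{Y} = \frac{1}{\frac{88529281}{361}} = \frac{361}{88529281}$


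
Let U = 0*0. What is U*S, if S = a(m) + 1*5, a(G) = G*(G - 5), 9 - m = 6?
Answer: 0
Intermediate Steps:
m = 3 (m = 9 - 1*6 = 9 - 6 = 3)
a(G) = G*(-5 + G)
S = -1 (S = 3*(-5 + 3) + 1*5 = 3*(-2) + 5 = -6 + 5 = -1)
U = 0
U*S = 0*(-1) = 0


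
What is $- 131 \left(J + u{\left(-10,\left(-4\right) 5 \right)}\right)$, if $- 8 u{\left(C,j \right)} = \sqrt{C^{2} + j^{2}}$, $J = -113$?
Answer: $14803 + \frac{655 \sqrt{5}}{4} \approx 15169.0$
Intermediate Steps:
$u{\left(C,j \right)} = - \frac{\sqrt{C^{2} + j^{2}}}{8}$
$- 131 \left(J + u{\left(-10,\left(-4\right) 5 \right)}\right) = - 131 \left(-113 - \frac{\sqrt{\left(-10\right)^{2} + \left(\left(-4\right) 5\right)^{2}}}{8}\right) = - 131 \left(-113 - \frac{\sqrt{100 + \left(-20\right)^{2}}}{8}\right) = - 131 \left(-113 - \frac{\sqrt{100 + 400}}{8}\right) = - 131 \left(-113 - \frac{\sqrt{500}}{8}\right) = - 131 \left(-113 - \frac{10 \sqrt{5}}{8}\right) = - 131 \left(-113 - \frac{5 \sqrt{5}}{4}\right) = 14803 + \frac{655 \sqrt{5}}{4}$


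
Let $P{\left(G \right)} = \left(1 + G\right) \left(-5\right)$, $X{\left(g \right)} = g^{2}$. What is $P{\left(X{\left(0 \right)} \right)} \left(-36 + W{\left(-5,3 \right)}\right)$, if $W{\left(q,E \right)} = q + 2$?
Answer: $195$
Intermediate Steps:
$W{\left(q,E \right)} = 2 + q$
$P{\left(G \right)} = -5 - 5 G$
$P{\left(X{\left(0 \right)} \right)} \left(-36 + W{\left(-5,3 \right)}\right) = \left(-5 - 5 \cdot 0^{2}\right) \left(-36 + \left(2 - 5\right)\right) = \left(-5 - 0\right) \left(-36 - 3\right) = \left(-5 + 0\right) \left(-39\right) = \left(-5\right) \left(-39\right) = 195$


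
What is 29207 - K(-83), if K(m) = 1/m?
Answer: 2424182/83 ≈ 29207.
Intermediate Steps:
29207 - K(-83) = 29207 - 1/(-83) = 29207 - 1*(-1/83) = 29207 + 1/83 = 2424182/83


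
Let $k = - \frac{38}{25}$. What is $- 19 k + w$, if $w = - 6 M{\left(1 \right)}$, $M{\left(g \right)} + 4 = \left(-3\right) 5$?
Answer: $\frac{3572}{25} \approx 142.88$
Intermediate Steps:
$M{\left(g \right)} = -19$ ($M{\left(g \right)} = -4 - 15 = -19$)
$w = 114$ ($w = \left(-6\right) \left(-19\right) = 114$)
$k = - \frac{38}{25}$ ($k = \left(-38\right) \frac{1}{25} = - \frac{38}{25} \approx -1.52$)
$- 19 k + w = \left(-19\right) \left(- \frac{38}{25}\right) + 114 = \frac{722}{25} + 114 = \frac{3572}{25}$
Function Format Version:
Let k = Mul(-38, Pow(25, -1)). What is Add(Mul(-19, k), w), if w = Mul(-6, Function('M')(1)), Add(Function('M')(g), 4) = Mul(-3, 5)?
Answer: Rational(3572, 25) ≈ 142.88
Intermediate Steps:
Function('M')(g) = -19 (Function('M')(g) = Add(-4, Mul(-3, 5)) = Add(-4, -15) = -19)
w = 114 (w = Mul(-6, -19) = 114)
k = Rational(-38, 25) (k = Mul(-38, Rational(1, 25)) = Rational(-38, 25) ≈ -1.5200)
Add(Mul(-19, k), w) = Add(Mul(-19, Rational(-38, 25)), 114) = Add(Rational(722, 25), 114) = Rational(3572, 25)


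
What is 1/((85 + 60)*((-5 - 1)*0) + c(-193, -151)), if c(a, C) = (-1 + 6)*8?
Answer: 1/40 ≈ 0.025000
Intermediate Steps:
c(a, C) = 40 (c(a, C) = 5*8 = 40)
1/((85 + 60)*((-5 - 1)*0) + c(-193, -151)) = 1/((85 + 60)*((-5 - 1)*0) + 40) = 1/(145*(-6*0) + 40) = 1/(145*0 + 40) = 1/(0 + 40) = 1/40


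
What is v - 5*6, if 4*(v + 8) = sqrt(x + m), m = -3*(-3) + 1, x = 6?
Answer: -37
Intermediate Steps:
m = 10 (m = 9 + 1 = 10)
v = -7 (v = -8 + sqrt(6 + 10)/4 = -8 + sqrt(16)/4 = -8 + (1/4)*4 = -8 + 1 = -7)
v - 5*6 = -7 - 5*6 = -7 - 30 = -37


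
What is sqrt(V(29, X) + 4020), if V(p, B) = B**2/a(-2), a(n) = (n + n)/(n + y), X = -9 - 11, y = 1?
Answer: 2*sqrt(1030) ≈ 64.187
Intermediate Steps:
X = -20
a(n) = 2*n/(1 + n) (a(n) = (n + n)/(n + 1) = (2*n)/(1 + n) = 2*n/(1 + n))
V(p, B) = B**2/4 (V(p, B) = B**2/((2*(-2)/(1 - 2))) = B**2/((2*(-2)/(-1))) = B**2/((2*(-2)*(-1))) = B**2/4)
sqrt(V(29, X) + 4020) = sqrt((1/4)*(-20)**2 + 4020) = sqrt((1/4)*400 + 4020) = sqrt(100 + 4020) = sqrt(4120) = 2*sqrt(1030)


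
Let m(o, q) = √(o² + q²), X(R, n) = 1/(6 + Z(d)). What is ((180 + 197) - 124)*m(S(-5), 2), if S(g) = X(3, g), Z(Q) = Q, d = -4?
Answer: 253*√17/2 ≈ 521.57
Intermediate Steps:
X(R, n) = ½ (X(R, n) = 1/(6 - 4) = 1/2 = ½)
S(g) = ½
((180 + 197) - 124)*m(S(-5), 2) = ((180 + 197) - 124)*√((½)² + 2²) = (377 - 124)*√(¼ + 4) = 253*√(17/4) = 253*(√17/2) = 253*√17/2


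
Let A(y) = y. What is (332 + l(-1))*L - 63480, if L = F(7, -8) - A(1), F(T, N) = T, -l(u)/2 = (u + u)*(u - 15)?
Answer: -61872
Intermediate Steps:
l(u) = -4*u*(-15 + u) (l(u) = -2*(u + u)*(u - 15) = -2*2*u*(-15 + u) = -4*u*(-15 + u))
L = 6 (L = 7 - 1*1 = 7 - 1 = 6)
(332 + l(-1))*L - 63480 = (332 + 4*(-1)*(15 - 1*(-1)))*6 - 63480 = (332 + 4*(-1)*(15 + 1))*6 - 63480 = (332 + 4*(-1)*16)*6 - 63480 = (332 - 64)*6 - 63480 = 268*6 - 63480 = 1608 - 63480 = -61872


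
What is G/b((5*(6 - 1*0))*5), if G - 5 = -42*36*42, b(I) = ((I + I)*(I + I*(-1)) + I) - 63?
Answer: -63499/87 ≈ -729.87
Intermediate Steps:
b(I) = -63 + I (b(I) = ((2*I)*(I - I) + I) - 63 = ((2*I)*0 + I) - 63 = (0 + I) - 63 = I - 63 = -63 + I)
G = -63499 (G = 5 - 42*36*42 = 5 - 1512*42 = 5 - 63504 = -63499)
G/b((5*(6 - 1*0))*5) = -63499/(-63 + (5*(6 - 1*0))*5) = -63499/(-63 + (5*(6 + 0))*5) = -63499/(-63 + (5*6)*5) = -63499/(-63 + 30*5) = -63499/(-63 + 150) = -63499/87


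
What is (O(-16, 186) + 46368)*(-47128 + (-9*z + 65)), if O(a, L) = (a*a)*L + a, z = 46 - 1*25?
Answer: -4440175936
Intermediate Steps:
z = 21 (z = 46 - 25 = 21)
O(a, L) = a + L*a² (O(a, L) = a²*L + a = L*a² + a = a + L*a²)
(O(-16, 186) + 46368)*(-47128 + (-9*z + 65)) = (-16*(1 + 186*(-16)) + 46368)*(-47128 + (-9*21 + 65)) = (-16*(1 - 2976) + 46368)*(-47128 + (-189 + 65)) = (-16*(-2975) + 46368)*(-47128 - 124) = (47600 + 46368)*(-47252) = 93968*(-47252) = -4440175936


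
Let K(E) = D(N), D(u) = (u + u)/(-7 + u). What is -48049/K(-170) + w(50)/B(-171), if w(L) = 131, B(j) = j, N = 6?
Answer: 2738269/684 ≈ 4003.3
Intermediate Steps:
D(u) = 2*u/(-7 + u) (D(u) = (2*u)/(-7 + u) = 2*u/(-7 + u))
K(E) = -12 (K(E) = 2*6/(-7 + 6) = 2*6/(-1) = 2*6*(-1) = -12)
-48049/K(-170) + w(50)/B(-171) = -48049/(-12) + 131/(-171) = -48049*(-1/12) + 131*(-1/171) = 48049/12 - 131/171 = 2738269/684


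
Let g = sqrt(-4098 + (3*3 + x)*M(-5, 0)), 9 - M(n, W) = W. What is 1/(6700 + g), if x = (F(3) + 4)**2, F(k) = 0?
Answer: 6700/44893873 - I*sqrt(3873)/44893873 ≈ 0.00014924 - 1.3862e-6*I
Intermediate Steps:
M(n, W) = 9 - W
x = 16 (x = (0 + 4)**2 = 4**2 = 16)
g = I*sqrt(3873) (g = sqrt(-4098 + (3*3 + 16)*(9 - 1*0)) = sqrt(-4098 + (9 + 16)*(9 + 0)) = sqrt(-4098 + 25*9) = sqrt(-4098 + 225) = sqrt(-3873) = I*sqrt(3873) ≈ 62.233*I)
1/(6700 + g) = 1/(6700 + I*sqrt(3873))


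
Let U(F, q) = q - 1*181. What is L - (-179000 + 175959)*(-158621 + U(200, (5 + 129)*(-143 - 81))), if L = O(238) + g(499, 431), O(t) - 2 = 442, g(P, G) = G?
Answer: -574194663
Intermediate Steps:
U(F, q) = -181 + q (U(F, q) = q - 181 = -181 + q)
O(t) = 444 (O(t) = 2 + 442 = 444)
L = 875 (L = 444 + 431 = 875)
L - (-179000 + 175959)*(-158621 + U(200, (5 + 129)*(-143 - 81))) = 875 - (-179000 + 175959)*(-158621 + (-181 + (5 + 129)*(-143 - 81))) = 875 - (-3041)*(-158621 + (-181 + 134*(-224))) = 875 - (-3041)*(-158621 + (-181 - 30016)) = 875 - (-3041)*(-158621 - 30197) = 875 - (-3041)*(-188818) = 875 - 1*574195538 = 875 - 574195538 = -574194663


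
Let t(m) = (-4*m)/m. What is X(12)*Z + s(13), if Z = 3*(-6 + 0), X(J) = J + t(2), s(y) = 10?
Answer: -134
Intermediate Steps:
t(m) = -4
X(J) = -4 + J (X(J) = J - 4 = -4 + J)
Z = -18 (Z = 3*(-6) = -18)
X(12)*Z + s(13) = (-4 + 12)*(-18) + 10 = 8*(-18) + 10 = -144 + 10 = -134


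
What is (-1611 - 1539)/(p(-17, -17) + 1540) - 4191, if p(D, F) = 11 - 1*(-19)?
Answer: -658302/157 ≈ -4193.0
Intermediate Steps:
p(D, F) = 30 (p(D, F) = 11 + 19 = 30)
(-1611 - 1539)/(p(-17, -17) + 1540) - 4191 = (-1611 - 1539)/(30 + 1540) - 4191 = -3150/1570 - 4191 = -3150*1/1570 - 4191 = -315/157 - 4191 = -658302/157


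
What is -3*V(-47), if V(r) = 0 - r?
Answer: -141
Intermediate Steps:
V(r) = -r
-3*V(-47) = -(-3)*(-47) = -3*47 = -141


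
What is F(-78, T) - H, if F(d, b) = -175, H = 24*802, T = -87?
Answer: -19423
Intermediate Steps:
H = 19248
F(-78, T) - H = -175 - 1*19248 = -175 - 19248 = -19423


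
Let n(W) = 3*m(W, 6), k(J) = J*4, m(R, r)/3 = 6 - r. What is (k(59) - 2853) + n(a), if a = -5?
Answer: -2617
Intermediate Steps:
m(R, r) = 18 - 3*r (m(R, r) = 3*(6 - r) = 18 - 3*r)
k(J) = 4*J
n(W) = 0 (n(W) = 3*(18 - 3*6) = 3*(18 - 18) = 3*0 = 0)
(k(59) - 2853) + n(a) = (4*59 - 2853) + 0 = (236 - 2853) + 0 = -2617 + 0 = -2617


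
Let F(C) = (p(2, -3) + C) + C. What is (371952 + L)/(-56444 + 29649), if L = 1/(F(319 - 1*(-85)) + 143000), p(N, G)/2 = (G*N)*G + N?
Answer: -2326284839/167582920 ≈ -13.881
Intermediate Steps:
p(N, G) = 2*N + 2*N*G² (p(N, G) = 2*((G*N)*G + N) = 2*(N*G² + N) = 2*(N + N*G²) = 2*N + 2*N*G²)
F(C) = 40 + 2*C (F(C) = (2*2*(1 + (-3)²) + C) + C = (2*2*(1 + 9) + C) + C = (2*2*10 + C) + C = (40 + C) + C = 40 + 2*C)
L = 1/143848 (L = 1/((40 + 2*(319 - 1*(-85))) + 143000) = 1/((40 + 2*(319 + 85)) + 143000) = 1/((40 + 2*404) + 143000) = 1/((40 + 808) + 143000) = 1/(848 + 143000) = 1/143848 ≈ 6.9518e-6)
(371952 + L)/(-56444 + 29649) = (371952 + 1/143848)/(-56444 + 29649) = (53504551297/143848)/(-26795) = (53504551297/143848)*(-1/26795) = -2326284839/167582920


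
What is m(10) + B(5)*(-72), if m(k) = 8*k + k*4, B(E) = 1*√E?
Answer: 120 - 72*√5 ≈ -40.997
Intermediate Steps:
B(E) = √E
m(k) = 12*k (m(k) = 8*k + 4*k = 12*k)
m(10) + B(5)*(-72) = 12*10 + √5*(-72) = 120 - 72*√5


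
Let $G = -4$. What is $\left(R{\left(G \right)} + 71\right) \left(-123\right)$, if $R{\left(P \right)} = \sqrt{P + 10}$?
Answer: $-8733 - 123 \sqrt{6} \approx -9034.3$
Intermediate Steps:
$R{\left(P \right)} = \sqrt{10 + P}$
$\left(R{\left(G \right)} + 71\right) \left(-123\right) = \left(\sqrt{10 - 4} + 71\right) \left(-123\right) = \left(\sqrt{6} + 71\right) \left(-123\right) = \left(71 + \sqrt{6}\right) \left(-123\right) = -8733 - 123 \sqrt{6}$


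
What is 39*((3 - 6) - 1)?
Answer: -156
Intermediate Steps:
39*((3 - 6) - 1) = 39*(-3 - 1) = 39*(-4) = -156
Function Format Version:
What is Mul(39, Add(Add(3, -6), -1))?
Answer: -156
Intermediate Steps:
Mul(39, Add(Add(3, -6), -1)) = Mul(39, Add(-3, -1)) = Mul(39, -4) = -156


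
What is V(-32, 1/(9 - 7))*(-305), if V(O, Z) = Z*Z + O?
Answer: 38735/4 ≈ 9683.8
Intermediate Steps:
V(O, Z) = O + Z**2 (V(O, Z) = Z**2 + O = O + Z**2)
V(-32, 1/(9 - 7))*(-305) = (-32 + (1/(9 - 7))**2)*(-305) = (-32 + (1/2)**2)*(-305) = (-32 + 1/4)*(-305) = -127/4*(-305) = 38735/4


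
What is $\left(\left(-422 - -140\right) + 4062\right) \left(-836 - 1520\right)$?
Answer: $-8905680$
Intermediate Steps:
$\left(\left(-422 - -140\right) + 4062\right) \left(-836 - 1520\right) = \left(\left(-422 + 140\right) + 4062\right) \left(-2356\right) = \left(-282 + 4062\right) \left(-2356\right) = 3780 \left(-2356\right) = -8905680$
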